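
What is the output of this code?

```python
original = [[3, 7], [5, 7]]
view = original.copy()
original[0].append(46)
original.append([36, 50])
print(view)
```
[[3, 7, 46], [5, 7]]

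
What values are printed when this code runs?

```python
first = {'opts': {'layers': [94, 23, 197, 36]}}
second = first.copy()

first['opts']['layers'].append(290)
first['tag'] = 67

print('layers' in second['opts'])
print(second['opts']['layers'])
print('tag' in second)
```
True
[94, 23, 197, 36, 290]
False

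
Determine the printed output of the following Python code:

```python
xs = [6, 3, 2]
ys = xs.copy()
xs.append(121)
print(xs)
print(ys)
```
[6, 3, 2, 121]
[6, 3, 2]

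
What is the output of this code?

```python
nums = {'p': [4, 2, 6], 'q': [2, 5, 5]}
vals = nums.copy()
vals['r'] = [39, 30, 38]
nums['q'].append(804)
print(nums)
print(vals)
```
{'p': [4, 2, 6], 'q': [2, 5, 5, 804]}
{'p': [4, 2, 6], 'q': [2, 5, 5, 804], 'r': [39, 30, 38]}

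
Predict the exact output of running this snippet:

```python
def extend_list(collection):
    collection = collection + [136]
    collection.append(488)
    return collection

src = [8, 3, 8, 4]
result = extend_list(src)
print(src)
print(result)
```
[8, 3, 8, 4]
[8, 3, 8, 4, 136, 488]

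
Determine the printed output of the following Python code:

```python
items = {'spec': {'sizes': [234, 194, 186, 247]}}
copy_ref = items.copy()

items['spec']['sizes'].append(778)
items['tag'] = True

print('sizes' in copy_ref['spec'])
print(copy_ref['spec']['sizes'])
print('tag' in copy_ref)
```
True
[234, 194, 186, 247, 778]
False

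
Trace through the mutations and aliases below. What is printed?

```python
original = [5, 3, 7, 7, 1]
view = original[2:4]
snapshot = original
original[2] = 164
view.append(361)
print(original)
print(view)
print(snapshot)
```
[5, 3, 164, 7, 1]
[7, 7, 361]
[5, 3, 164, 7, 1]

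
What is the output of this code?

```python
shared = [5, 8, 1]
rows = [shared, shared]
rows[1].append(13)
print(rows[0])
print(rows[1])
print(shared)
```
[5, 8, 1, 13]
[5, 8, 1, 13]
[5, 8, 1, 13]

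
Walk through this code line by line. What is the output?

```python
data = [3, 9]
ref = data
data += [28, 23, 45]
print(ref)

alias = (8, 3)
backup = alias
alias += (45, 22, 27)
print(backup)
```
[3, 9, 28, 23, 45]
(8, 3)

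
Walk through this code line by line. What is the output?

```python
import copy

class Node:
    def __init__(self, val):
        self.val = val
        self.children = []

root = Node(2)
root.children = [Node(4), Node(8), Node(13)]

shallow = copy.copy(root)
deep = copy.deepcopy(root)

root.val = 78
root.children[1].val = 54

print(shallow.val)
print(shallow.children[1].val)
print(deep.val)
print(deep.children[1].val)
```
2
54
2
8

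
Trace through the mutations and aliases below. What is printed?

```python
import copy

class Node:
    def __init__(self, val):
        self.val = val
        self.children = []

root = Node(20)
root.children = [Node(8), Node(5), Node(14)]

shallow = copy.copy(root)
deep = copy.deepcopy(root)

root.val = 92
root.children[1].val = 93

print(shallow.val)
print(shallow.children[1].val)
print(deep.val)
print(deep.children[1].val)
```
20
93
20
5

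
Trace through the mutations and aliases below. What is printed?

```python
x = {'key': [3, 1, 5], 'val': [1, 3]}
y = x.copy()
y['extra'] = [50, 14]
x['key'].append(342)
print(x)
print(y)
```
{'key': [3, 1, 5, 342], 'val': [1, 3]}
{'key': [3, 1, 5, 342], 'val': [1, 3], 'extra': [50, 14]}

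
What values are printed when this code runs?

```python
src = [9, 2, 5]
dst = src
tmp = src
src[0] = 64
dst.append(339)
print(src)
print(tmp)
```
[64, 2, 5, 339]
[64, 2, 5, 339]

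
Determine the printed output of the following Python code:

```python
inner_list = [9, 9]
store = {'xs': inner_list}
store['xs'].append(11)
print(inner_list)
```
[9, 9, 11]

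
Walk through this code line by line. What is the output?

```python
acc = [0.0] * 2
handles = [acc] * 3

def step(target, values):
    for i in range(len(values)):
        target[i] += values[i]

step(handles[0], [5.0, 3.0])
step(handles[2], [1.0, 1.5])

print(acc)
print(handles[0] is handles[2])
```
[6.0, 4.5]
True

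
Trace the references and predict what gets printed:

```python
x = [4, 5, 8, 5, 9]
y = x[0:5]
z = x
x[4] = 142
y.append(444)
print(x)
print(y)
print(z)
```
[4, 5, 8, 5, 142]
[4, 5, 8, 5, 9, 444]
[4, 5, 8, 5, 142]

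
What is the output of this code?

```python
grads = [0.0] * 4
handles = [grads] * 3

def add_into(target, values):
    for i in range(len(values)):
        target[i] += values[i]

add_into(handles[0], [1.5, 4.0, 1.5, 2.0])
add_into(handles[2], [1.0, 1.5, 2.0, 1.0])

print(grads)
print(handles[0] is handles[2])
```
[2.5, 5.5, 3.5, 3.0]
True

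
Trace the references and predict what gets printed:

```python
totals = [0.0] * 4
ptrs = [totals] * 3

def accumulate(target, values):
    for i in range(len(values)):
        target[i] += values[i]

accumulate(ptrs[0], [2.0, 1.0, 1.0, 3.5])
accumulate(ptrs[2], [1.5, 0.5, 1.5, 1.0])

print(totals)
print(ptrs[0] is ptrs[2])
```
[3.5, 1.5, 2.5, 4.5]
True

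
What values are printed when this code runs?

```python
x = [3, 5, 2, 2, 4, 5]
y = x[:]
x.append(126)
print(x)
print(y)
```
[3, 5, 2, 2, 4, 5, 126]
[3, 5, 2, 2, 4, 5]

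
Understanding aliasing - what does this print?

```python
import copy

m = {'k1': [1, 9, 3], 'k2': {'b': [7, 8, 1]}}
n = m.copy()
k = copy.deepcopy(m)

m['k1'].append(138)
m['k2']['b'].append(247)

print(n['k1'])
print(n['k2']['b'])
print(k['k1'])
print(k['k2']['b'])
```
[1, 9, 3, 138]
[7, 8, 1, 247]
[1, 9, 3]
[7, 8, 1]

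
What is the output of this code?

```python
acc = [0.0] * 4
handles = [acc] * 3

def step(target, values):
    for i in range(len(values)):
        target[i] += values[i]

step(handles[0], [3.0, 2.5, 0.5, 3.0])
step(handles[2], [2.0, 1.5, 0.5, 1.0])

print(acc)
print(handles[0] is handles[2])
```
[5.0, 4.0, 1.0, 4.0]
True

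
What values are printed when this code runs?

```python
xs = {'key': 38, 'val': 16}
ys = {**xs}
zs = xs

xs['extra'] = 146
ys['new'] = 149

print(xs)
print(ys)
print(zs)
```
{'key': 38, 'val': 16, 'extra': 146}
{'key': 38, 'val': 16, 'new': 149}
{'key': 38, 'val': 16, 'extra': 146}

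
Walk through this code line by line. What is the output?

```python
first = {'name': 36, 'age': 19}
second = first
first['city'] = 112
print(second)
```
{'name': 36, 'age': 19, 'city': 112}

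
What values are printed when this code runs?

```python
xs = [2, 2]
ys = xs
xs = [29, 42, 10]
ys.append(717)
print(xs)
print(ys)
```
[29, 42, 10]
[2, 2, 717]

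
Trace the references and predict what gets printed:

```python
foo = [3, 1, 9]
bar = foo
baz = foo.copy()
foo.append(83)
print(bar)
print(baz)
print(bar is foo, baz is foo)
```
[3, 1, 9, 83]
[3, 1, 9]
True False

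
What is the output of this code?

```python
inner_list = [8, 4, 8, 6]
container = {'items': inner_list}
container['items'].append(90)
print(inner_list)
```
[8, 4, 8, 6, 90]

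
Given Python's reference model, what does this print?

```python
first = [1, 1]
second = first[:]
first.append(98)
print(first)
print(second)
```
[1, 1, 98]
[1, 1]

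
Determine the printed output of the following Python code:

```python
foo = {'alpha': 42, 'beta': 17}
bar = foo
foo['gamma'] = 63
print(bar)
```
{'alpha': 42, 'beta': 17, 'gamma': 63}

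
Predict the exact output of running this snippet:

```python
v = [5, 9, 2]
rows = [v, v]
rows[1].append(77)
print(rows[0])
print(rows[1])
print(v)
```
[5, 9, 2, 77]
[5, 9, 2, 77]
[5, 9, 2, 77]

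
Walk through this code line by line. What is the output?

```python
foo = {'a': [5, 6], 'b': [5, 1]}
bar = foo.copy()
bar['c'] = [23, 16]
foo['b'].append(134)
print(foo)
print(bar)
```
{'a': [5, 6], 'b': [5, 1, 134]}
{'a': [5, 6], 'b': [5, 1, 134], 'c': [23, 16]}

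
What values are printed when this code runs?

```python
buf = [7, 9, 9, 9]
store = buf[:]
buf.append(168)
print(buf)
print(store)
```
[7, 9, 9, 9, 168]
[7, 9, 9, 9]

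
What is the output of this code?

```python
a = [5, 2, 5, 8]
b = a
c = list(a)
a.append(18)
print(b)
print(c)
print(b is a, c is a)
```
[5, 2, 5, 8, 18]
[5, 2, 5, 8]
True False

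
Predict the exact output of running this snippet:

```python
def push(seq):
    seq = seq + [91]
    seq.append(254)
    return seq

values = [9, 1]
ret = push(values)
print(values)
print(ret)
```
[9, 1]
[9, 1, 91, 254]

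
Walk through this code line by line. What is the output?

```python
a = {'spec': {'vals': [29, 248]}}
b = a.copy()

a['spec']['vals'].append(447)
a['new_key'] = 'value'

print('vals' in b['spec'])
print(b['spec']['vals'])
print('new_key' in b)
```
True
[29, 248, 447]
False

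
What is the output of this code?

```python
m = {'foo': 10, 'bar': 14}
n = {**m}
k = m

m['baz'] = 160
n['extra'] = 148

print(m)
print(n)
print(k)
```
{'foo': 10, 'bar': 14, 'baz': 160}
{'foo': 10, 'bar': 14, 'extra': 148}
{'foo': 10, 'bar': 14, 'baz': 160}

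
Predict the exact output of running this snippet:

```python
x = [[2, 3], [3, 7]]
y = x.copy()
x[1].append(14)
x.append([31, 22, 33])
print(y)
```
[[2, 3], [3, 7, 14]]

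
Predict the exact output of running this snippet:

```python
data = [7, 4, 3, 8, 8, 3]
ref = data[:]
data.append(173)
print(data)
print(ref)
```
[7, 4, 3, 8, 8, 3, 173]
[7, 4, 3, 8, 8, 3]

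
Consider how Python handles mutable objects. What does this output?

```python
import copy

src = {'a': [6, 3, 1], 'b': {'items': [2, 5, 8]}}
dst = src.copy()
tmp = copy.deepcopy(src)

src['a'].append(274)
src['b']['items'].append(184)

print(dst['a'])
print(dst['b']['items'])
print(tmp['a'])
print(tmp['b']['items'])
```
[6, 3, 1, 274]
[2, 5, 8, 184]
[6, 3, 1]
[2, 5, 8]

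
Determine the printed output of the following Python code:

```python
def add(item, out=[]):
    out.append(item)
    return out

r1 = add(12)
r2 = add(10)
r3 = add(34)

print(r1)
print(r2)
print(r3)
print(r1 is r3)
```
[12, 10, 34]
[12, 10, 34]
[12, 10, 34]
True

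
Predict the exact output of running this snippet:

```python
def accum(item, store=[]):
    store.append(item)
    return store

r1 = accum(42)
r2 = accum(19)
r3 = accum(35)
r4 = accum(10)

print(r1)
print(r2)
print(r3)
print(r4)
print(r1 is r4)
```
[42, 19, 35, 10]
[42, 19, 35, 10]
[42, 19, 35, 10]
[42, 19, 35, 10]
True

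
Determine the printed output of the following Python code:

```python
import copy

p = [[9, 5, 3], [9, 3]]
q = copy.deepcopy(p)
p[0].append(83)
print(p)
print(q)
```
[[9, 5, 3, 83], [9, 3]]
[[9, 5, 3], [9, 3]]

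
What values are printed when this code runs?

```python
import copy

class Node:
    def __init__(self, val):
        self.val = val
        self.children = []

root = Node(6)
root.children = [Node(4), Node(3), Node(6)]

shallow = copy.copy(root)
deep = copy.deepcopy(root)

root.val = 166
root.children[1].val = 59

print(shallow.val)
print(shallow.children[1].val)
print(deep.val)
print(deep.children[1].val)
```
6
59
6
3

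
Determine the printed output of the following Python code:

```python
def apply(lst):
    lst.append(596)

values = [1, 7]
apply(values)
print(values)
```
[1, 7, 596]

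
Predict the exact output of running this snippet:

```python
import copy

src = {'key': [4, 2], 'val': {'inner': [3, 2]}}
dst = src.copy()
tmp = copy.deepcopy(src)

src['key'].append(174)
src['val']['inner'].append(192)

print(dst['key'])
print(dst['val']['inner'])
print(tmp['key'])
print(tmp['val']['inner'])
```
[4, 2, 174]
[3, 2, 192]
[4, 2]
[3, 2]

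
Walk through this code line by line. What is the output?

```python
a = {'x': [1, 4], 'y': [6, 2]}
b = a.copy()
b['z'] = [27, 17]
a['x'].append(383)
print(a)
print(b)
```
{'x': [1, 4, 383], 'y': [6, 2]}
{'x': [1, 4, 383], 'y': [6, 2], 'z': [27, 17]}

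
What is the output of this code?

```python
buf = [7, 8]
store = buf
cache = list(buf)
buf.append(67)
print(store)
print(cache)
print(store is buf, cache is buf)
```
[7, 8, 67]
[7, 8]
True False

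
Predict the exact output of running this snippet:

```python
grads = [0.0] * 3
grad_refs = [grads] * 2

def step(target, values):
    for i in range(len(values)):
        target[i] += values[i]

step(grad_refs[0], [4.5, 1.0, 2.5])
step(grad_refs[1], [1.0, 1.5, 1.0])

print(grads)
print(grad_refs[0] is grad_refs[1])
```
[5.5, 2.5, 3.5]
True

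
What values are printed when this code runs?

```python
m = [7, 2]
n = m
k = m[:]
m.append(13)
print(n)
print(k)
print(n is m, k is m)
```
[7, 2, 13]
[7, 2]
True False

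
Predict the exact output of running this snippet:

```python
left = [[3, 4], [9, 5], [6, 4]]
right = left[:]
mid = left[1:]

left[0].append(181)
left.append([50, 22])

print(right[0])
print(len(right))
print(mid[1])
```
[3, 4, 181]
3
[6, 4]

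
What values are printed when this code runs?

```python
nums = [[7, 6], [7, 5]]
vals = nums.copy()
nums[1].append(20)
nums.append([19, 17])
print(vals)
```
[[7, 6], [7, 5, 20]]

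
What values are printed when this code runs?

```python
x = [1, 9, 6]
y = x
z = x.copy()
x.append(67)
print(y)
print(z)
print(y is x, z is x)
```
[1, 9, 6, 67]
[1, 9, 6]
True False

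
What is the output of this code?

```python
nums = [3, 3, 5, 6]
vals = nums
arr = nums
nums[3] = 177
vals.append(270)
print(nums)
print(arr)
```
[3, 3, 5, 177, 270]
[3, 3, 5, 177, 270]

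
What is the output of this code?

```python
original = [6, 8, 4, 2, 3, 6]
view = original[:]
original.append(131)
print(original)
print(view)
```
[6, 8, 4, 2, 3, 6, 131]
[6, 8, 4, 2, 3, 6]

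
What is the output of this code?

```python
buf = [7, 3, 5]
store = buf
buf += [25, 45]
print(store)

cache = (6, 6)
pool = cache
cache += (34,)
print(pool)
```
[7, 3, 5, 25, 45]
(6, 6)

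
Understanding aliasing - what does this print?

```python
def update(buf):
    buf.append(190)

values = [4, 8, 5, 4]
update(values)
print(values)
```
[4, 8, 5, 4, 190]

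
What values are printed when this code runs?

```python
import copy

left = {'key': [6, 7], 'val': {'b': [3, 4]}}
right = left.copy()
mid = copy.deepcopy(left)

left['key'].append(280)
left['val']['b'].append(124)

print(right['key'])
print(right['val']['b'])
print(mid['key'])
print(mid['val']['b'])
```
[6, 7, 280]
[3, 4, 124]
[6, 7]
[3, 4]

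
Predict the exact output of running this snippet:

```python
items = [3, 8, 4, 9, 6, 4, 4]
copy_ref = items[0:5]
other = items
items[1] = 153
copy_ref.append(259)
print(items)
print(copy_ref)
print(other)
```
[3, 153, 4, 9, 6, 4, 4]
[3, 8, 4, 9, 6, 259]
[3, 153, 4, 9, 6, 4, 4]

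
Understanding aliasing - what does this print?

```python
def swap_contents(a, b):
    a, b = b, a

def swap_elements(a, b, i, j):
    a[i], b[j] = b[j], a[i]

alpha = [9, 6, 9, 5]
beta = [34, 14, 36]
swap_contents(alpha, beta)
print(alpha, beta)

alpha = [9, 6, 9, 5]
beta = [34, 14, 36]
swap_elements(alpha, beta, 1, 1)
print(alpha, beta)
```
[9, 6, 9, 5] [34, 14, 36]
[9, 14, 9, 5] [34, 6, 36]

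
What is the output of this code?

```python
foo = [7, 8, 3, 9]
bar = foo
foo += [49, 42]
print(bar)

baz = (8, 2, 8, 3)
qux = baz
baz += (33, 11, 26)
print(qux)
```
[7, 8, 3, 9, 49, 42]
(8, 2, 8, 3)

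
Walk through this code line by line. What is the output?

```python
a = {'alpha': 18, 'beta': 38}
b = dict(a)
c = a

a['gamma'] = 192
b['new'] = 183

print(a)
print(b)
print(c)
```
{'alpha': 18, 'beta': 38, 'gamma': 192}
{'alpha': 18, 'beta': 38, 'new': 183}
{'alpha': 18, 'beta': 38, 'gamma': 192}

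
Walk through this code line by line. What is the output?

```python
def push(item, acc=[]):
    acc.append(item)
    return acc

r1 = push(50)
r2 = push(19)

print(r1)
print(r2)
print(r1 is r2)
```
[50, 19]
[50, 19]
True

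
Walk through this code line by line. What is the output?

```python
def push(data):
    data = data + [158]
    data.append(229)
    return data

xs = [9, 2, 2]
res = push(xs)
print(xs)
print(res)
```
[9, 2, 2]
[9, 2, 2, 158, 229]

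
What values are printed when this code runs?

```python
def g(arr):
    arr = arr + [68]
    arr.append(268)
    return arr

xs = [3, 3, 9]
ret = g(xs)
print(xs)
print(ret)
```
[3, 3, 9]
[3, 3, 9, 68, 268]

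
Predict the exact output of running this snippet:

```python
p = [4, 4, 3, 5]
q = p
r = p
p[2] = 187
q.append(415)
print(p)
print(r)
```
[4, 4, 187, 5, 415]
[4, 4, 187, 5, 415]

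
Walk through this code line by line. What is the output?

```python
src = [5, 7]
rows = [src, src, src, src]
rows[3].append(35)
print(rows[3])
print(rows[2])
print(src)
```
[5, 7, 35]
[5, 7, 35]
[5, 7, 35]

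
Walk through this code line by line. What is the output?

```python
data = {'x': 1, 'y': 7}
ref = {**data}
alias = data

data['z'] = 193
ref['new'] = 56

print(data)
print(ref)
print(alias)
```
{'x': 1, 'y': 7, 'z': 193}
{'x': 1, 'y': 7, 'new': 56}
{'x': 1, 'y': 7, 'z': 193}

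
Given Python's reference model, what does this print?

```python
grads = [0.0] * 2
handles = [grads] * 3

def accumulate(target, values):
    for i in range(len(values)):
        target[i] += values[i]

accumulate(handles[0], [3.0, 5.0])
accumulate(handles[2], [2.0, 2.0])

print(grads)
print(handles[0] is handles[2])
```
[5.0, 7.0]
True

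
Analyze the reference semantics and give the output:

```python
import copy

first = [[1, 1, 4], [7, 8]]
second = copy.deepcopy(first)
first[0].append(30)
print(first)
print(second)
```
[[1, 1, 4, 30], [7, 8]]
[[1, 1, 4], [7, 8]]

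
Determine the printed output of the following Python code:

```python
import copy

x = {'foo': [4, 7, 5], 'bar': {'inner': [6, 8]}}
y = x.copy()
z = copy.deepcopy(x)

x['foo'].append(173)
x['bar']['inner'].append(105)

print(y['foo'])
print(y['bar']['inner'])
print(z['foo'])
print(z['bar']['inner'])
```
[4, 7, 5, 173]
[6, 8, 105]
[4, 7, 5]
[6, 8]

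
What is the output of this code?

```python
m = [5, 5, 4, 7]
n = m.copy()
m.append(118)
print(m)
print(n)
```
[5, 5, 4, 7, 118]
[5, 5, 4, 7]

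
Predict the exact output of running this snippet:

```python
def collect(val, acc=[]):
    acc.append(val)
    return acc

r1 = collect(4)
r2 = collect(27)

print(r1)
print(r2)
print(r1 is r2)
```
[4, 27]
[4, 27]
True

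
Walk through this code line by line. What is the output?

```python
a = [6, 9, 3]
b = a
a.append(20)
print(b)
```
[6, 9, 3, 20]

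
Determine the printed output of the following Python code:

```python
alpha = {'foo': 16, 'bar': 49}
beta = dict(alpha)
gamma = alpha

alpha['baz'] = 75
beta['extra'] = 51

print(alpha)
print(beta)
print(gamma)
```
{'foo': 16, 'bar': 49, 'baz': 75}
{'foo': 16, 'bar': 49, 'extra': 51}
{'foo': 16, 'bar': 49, 'baz': 75}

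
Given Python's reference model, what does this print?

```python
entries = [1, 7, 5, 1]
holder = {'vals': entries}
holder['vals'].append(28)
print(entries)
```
[1, 7, 5, 1, 28]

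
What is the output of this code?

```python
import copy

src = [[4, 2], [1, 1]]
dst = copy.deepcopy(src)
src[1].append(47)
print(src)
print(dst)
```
[[4, 2], [1, 1, 47]]
[[4, 2], [1, 1]]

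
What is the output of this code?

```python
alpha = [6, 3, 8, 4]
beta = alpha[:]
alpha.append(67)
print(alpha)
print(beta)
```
[6, 3, 8, 4, 67]
[6, 3, 8, 4]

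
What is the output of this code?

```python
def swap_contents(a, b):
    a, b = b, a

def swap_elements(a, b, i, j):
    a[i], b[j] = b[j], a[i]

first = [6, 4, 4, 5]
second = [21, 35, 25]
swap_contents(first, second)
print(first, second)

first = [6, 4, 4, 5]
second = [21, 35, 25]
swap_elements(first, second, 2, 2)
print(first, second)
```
[6, 4, 4, 5] [21, 35, 25]
[6, 4, 25, 5] [21, 35, 4]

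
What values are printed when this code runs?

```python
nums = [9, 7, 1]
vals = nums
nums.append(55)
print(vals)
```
[9, 7, 1, 55]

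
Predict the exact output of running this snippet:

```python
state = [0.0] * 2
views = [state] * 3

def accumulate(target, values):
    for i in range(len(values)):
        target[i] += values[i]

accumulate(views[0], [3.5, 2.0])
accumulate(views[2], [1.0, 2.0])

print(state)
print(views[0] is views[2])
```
[4.5, 4.0]
True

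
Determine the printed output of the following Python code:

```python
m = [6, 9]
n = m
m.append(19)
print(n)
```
[6, 9, 19]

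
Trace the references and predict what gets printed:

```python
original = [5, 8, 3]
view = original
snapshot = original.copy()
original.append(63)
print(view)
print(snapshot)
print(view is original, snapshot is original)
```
[5, 8, 3, 63]
[5, 8, 3]
True False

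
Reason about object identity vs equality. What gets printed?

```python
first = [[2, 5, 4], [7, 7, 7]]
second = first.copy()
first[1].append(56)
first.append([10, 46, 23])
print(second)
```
[[2, 5, 4], [7, 7, 7, 56]]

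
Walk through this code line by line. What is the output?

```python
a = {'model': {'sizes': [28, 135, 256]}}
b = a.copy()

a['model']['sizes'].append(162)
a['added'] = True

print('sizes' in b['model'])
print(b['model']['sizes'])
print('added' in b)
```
True
[28, 135, 256, 162]
False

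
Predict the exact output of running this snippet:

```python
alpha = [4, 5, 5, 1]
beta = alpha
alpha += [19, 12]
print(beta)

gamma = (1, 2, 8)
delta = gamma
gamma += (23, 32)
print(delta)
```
[4, 5, 5, 1, 19, 12]
(1, 2, 8)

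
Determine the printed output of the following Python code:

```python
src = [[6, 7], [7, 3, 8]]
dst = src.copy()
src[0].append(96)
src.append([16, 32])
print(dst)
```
[[6, 7, 96], [7, 3, 8]]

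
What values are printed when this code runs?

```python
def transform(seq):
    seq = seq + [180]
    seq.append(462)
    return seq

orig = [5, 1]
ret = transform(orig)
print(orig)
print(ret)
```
[5, 1]
[5, 1, 180, 462]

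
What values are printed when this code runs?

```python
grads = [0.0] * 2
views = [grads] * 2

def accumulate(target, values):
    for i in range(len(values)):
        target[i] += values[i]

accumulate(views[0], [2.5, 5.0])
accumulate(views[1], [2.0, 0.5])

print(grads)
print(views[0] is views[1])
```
[4.5, 5.5]
True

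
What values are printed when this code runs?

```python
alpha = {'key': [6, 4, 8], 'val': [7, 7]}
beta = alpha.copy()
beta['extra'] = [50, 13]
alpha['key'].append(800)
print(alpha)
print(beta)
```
{'key': [6, 4, 8, 800], 'val': [7, 7]}
{'key': [6, 4, 8, 800], 'val': [7, 7], 'extra': [50, 13]}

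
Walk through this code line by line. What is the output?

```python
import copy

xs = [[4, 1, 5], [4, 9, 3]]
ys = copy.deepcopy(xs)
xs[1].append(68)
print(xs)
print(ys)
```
[[4, 1, 5], [4, 9, 3, 68]]
[[4, 1, 5], [4, 9, 3]]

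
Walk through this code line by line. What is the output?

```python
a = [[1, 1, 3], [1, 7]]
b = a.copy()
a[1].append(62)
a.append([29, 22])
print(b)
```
[[1, 1, 3], [1, 7, 62]]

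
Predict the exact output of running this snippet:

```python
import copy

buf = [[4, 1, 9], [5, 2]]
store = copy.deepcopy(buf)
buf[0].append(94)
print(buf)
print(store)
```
[[4, 1, 9, 94], [5, 2]]
[[4, 1, 9], [5, 2]]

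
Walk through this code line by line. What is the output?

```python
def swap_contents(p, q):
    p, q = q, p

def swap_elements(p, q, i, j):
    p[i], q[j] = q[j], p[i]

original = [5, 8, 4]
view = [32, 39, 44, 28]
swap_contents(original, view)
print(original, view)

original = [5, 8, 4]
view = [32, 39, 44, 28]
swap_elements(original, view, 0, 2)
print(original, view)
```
[5, 8, 4] [32, 39, 44, 28]
[44, 8, 4] [32, 39, 5, 28]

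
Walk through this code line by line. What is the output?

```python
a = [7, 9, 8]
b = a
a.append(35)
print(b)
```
[7, 9, 8, 35]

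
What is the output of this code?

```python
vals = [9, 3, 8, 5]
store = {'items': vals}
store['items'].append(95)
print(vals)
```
[9, 3, 8, 5, 95]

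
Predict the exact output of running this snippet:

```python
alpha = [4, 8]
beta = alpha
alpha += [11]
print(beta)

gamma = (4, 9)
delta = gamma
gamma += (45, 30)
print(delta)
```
[4, 8, 11]
(4, 9)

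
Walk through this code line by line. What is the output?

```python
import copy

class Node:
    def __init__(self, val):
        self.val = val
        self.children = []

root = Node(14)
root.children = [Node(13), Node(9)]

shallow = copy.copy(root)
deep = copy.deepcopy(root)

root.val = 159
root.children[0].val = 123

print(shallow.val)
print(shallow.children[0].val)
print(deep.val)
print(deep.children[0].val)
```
14
123
14
13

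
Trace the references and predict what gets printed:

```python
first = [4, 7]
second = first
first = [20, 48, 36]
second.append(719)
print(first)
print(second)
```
[20, 48, 36]
[4, 7, 719]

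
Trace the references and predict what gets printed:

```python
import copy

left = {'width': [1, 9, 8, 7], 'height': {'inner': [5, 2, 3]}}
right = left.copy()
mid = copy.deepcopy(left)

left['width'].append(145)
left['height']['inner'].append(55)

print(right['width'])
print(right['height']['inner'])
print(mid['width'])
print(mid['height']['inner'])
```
[1, 9, 8, 7, 145]
[5, 2, 3, 55]
[1, 9, 8, 7]
[5, 2, 3]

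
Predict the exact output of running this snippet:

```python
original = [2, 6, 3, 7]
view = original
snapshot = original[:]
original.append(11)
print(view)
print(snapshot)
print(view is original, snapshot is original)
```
[2, 6, 3, 7, 11]
[2, 6, 3, 7]
True False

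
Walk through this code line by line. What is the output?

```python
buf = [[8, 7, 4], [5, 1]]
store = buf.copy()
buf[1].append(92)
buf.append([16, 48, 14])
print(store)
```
[[8, 7, 4], [5, 1, 92]]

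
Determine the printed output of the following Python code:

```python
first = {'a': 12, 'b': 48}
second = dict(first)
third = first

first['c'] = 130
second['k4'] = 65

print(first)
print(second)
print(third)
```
{'a': 12, 'b': 48, 'c': 130}
{'a': 12, 'b': 48, 'k4': 65}
{'a': 12, 'b': 48, 'c': 130}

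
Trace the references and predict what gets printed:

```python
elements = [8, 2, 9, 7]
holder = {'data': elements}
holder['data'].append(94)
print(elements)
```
[8, 2, 9, 7, 94]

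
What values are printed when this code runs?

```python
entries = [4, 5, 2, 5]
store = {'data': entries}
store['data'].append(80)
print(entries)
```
[4, 5, 2, 5, 80]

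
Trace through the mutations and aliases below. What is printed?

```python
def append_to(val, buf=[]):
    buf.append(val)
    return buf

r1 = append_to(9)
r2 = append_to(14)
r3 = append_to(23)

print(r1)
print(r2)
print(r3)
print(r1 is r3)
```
[9, 14, 23]
[9, 14, 23]
[9, 14, 23]
True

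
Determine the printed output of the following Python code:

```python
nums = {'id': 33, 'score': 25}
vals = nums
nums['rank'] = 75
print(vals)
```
{'id': 33, 'score': 25, 'rank': 75}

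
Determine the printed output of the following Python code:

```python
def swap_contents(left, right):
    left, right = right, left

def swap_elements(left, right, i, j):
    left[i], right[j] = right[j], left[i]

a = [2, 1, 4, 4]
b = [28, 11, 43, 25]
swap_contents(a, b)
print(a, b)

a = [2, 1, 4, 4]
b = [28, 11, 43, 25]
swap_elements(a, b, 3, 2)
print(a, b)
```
[2, 1, 4, 4] [28, 11, 43, 25]
[2, 1, 4, 43] [28, 11, 4, 25]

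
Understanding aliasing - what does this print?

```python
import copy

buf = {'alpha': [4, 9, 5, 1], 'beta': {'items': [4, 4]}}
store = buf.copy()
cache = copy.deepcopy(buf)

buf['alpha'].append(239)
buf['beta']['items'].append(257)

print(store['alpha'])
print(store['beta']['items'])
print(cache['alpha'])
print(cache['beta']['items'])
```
[4, 9, 5, 1, 239]
[4, 4, 257]
[4, 9, 5, 1]
[4, 4]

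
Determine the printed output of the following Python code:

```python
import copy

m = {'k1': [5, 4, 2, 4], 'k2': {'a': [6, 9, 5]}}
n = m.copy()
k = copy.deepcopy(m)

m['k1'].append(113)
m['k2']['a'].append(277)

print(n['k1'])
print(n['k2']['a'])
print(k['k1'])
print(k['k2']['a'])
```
[5, 4, 2, 4, 113]
[6, 9, 5, 277]
[5, 4, 2, 4]
[6, 9, 5]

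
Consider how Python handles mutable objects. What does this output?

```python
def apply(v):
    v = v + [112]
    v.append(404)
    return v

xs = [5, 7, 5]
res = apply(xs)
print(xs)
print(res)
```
[5, 7, 5]
[5, 7, 5, 112, 404]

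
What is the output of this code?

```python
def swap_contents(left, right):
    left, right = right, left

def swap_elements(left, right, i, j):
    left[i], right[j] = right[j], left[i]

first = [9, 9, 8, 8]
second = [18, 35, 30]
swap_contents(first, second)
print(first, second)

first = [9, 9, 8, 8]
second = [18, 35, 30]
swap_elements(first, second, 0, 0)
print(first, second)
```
[9, 9, 8, 8] [18, 35, 30]
[18, 9, 8, 8] [9, 35, 30]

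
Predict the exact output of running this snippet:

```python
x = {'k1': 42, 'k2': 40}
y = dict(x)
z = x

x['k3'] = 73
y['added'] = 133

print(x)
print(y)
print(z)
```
{'k1': 42, 'k2': 40, 'k3': 73}
{'k1': 42, 'k2': 40, 'added': 133}
{'k1': 42, 'k2': 40, 'k3': 73}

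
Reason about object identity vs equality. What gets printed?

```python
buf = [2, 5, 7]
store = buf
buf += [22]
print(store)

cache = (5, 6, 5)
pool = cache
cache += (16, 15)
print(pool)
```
[2, 5, 7, 22]
(5, 6, 5)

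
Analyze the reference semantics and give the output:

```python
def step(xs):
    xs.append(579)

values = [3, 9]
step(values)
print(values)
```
[3, 9, 579]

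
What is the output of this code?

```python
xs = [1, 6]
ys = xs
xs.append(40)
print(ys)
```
[1, 6, 40]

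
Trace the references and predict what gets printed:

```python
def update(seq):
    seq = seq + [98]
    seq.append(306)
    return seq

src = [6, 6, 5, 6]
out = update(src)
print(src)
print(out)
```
[6, 6, 5, 6]
[6, 6, 5, 6, 98, 306]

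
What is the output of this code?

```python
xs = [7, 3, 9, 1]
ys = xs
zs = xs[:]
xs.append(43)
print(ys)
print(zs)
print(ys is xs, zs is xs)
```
[7, 3, 9, 1, 43]
[7, 3, 9, 1]
True False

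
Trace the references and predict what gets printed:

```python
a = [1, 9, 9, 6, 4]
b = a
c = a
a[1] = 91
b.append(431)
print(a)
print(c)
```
[1, 91, 9, 6, 4, 431]
[1, 91, 9, 6, 4, 431]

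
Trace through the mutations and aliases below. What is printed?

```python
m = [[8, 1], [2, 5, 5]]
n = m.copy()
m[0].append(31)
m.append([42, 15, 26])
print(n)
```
[[8, 1, 31], [2, 5, 5]]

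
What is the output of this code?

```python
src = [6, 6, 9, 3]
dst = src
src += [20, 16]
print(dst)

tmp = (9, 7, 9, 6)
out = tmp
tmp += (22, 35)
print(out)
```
[6, 6, 9, 3, 20, 16]
(9, 7, 9, 6)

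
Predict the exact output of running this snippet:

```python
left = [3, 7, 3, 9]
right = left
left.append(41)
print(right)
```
[3, 7, 3, 9, 41]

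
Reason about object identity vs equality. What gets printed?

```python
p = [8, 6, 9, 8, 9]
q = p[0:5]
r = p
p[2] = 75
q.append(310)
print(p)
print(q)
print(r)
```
[8, 6, 75, 8, 9]
[8, 6, 9, 8, 9, 310]
[8, 6, 75, 8, 9]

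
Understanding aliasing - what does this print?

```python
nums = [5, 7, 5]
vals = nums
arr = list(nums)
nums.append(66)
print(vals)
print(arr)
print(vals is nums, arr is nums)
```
[5, 7, 5, 66]
[5, 7, 5]
True False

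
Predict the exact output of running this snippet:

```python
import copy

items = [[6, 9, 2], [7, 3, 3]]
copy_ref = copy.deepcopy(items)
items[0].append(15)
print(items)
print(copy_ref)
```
[[6, 9, 2, 15], [7, 3, 3]]
[[6, 9, 2], [7, 3, 3]]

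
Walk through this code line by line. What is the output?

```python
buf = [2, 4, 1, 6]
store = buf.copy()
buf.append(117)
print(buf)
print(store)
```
[2, 4, 1, 6, 117]
[2, 4, 1, 6]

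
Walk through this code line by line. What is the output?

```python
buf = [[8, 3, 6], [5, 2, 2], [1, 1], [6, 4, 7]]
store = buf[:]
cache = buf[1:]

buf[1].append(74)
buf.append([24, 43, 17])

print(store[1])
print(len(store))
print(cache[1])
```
[5, 2, 2, 74]
4
[1, 1]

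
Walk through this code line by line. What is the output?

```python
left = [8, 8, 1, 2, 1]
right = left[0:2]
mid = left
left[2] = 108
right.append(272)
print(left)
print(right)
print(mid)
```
[8, 8, 108, 2, 1]
[8, 8, 272]
[8, 8, 108, 2, 1]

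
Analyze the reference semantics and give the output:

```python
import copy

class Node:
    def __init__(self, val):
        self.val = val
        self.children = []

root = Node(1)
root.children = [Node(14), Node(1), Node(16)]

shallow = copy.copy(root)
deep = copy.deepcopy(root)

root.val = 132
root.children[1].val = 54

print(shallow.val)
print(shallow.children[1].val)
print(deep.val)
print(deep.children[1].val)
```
1
54
1
1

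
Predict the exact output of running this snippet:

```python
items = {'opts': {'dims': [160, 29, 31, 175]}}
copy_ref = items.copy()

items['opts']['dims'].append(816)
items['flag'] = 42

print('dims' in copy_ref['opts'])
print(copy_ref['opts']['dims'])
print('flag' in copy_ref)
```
True
[160, 29, 31, 175, 816]
False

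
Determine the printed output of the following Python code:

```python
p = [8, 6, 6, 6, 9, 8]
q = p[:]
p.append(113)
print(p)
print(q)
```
[8, 6, 6, 6, 9, 8, 113]
[8, 6, 6, 6, 9, 8]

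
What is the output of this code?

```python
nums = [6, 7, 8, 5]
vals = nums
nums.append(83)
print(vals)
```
[6, 7, 8, 5, 83]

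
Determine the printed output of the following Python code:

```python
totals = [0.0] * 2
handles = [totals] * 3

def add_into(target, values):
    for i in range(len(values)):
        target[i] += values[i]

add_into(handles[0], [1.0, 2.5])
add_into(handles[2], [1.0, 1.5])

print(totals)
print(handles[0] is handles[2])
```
[2.0, 4.0]
True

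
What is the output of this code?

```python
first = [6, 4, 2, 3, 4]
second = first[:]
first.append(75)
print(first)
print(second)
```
[6, 4, 2, 3, 4, 75]
[6, 4, 2, 3, 4]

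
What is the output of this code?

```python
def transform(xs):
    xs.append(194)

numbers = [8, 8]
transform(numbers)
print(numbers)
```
[8, 8, 194]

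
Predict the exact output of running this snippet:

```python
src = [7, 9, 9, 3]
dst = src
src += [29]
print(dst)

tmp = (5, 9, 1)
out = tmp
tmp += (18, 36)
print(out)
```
[7, 9, 9, 3, 29]
(5, 9, 1)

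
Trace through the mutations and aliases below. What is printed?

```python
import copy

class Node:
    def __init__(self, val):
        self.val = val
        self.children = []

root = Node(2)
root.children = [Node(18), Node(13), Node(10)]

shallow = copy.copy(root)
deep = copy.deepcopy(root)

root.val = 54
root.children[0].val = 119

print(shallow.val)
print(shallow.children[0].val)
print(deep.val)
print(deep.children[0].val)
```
2
119
2
18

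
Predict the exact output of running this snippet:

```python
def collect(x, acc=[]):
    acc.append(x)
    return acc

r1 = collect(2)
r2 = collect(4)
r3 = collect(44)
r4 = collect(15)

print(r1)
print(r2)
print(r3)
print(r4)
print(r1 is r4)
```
[2, 4, 44, 15]
[2, 4, 44, 15]
[2, 4, 44, 15]
[2, 4, 44, 15]
True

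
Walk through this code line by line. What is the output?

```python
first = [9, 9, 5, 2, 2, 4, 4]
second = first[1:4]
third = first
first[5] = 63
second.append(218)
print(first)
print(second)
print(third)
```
[9, 9, 5, 2, 2, 63, 4]
[9, 5, 2, 218]
[9, 9, 5, 2, 2, 63, 4]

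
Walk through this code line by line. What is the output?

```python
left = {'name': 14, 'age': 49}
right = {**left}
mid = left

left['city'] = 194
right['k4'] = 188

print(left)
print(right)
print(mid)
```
{'name': 14, 'age': 49, 'city': 194}
{'name': 14, 'age': 49, 'k4': 188}
{'name': 14, 'age': 49, 'city': 194}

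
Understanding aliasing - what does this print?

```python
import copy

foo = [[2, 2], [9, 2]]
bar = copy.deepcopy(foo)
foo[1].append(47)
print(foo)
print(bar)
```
[[2, 2], [9, 2, 47]]
[[2, 2], [9, 2]]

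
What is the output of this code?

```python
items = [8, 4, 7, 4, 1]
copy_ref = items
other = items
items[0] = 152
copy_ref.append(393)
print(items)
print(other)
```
[152, 4, 7, 4, 1, 393]
[152, 4, 7, 4, 1, 393]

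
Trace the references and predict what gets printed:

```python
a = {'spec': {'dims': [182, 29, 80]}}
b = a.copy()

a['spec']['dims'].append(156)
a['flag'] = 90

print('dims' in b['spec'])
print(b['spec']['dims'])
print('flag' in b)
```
True
[182, 29, 80, 156]
False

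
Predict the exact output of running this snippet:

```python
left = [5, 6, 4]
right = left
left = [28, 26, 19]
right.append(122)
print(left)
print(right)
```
[28, 26, 19]
[5, 6, 4, 122]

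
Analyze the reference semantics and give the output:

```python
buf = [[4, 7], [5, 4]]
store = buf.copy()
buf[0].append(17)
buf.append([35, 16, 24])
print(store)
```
[[4, 7, 17], [5, 4]]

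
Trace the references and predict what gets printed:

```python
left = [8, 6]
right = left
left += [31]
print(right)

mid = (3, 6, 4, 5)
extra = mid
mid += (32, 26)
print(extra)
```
[8, 6, 31]
(3, 6, 4, 5)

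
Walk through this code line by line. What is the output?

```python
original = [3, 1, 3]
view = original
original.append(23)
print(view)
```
[3, 1, 3, 23]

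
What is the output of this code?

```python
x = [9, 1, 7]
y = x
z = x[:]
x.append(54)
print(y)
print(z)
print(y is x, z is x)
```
[9, 1, 7, 54]
[9, 1, 7]
True False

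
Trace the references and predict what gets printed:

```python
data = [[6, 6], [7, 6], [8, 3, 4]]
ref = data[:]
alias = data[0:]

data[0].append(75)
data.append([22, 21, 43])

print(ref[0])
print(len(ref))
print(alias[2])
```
[6, 6, 75]
3
[8, 3, 4]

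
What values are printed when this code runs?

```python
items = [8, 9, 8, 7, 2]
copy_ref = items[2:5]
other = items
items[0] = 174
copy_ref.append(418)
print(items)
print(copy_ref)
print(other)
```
[174, 9, 8, 7, 2]
[8, 7, 2, 418]
[174, 9, 8, 7, 2]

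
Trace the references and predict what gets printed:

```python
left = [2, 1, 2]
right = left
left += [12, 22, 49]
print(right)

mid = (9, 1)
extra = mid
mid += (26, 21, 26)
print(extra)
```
[2, 1, 2, 12, 22, 49]
(9, 1)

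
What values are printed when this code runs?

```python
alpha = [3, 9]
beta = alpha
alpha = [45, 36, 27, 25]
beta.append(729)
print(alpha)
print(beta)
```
[45, 36, 27, 25]
[3, 9, 729]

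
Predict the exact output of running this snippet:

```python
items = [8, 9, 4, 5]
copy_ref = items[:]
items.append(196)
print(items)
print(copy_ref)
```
[8, 9, 4, 5, 196]
[8, 9, 4, 5]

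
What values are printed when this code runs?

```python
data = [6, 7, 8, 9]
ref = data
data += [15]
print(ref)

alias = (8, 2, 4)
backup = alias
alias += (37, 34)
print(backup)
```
[6, 7, 8, 9, 15]
(8, 2, 4)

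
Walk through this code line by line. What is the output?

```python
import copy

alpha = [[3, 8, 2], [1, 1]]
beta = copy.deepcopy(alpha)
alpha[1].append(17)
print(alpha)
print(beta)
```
[[3, 8, 2], [1, 1, 17]]
[[3, 8, 2], [1, 1]]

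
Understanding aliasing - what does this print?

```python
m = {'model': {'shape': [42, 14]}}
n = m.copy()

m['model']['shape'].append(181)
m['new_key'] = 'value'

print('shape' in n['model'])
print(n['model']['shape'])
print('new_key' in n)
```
True
[42, 14, 181]
False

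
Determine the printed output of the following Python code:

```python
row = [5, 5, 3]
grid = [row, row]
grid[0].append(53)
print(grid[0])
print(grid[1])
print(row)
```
[5, 5, 3, 53]
[5, 5, 3, 53]
[5, 5, 3, 53]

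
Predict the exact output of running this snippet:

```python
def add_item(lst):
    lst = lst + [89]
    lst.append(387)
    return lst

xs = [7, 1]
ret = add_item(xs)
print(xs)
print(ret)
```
[7, 1]
[7, 1, 89, 387]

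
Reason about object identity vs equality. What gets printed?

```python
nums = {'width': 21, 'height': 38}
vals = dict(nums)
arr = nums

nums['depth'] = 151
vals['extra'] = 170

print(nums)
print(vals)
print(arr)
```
{'width': 21, 'height': 38, 'depth': 151}
{'width': 21, 'height': 38, 'extra': 170}
{'width': 21, 'height': 38, 'depth': 151}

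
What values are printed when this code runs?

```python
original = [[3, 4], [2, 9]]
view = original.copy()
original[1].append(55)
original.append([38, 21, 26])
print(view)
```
[[3, 4], [2, 9, 55]]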